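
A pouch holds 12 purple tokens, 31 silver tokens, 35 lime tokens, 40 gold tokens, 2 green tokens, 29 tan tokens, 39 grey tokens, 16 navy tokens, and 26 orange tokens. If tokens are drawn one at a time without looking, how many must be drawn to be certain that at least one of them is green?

229

To avoid green tokens as long as possible, exhaust the other 8 colors first.
The worst case draws every non-green token first: 12 + 31 + 35 + 40 + 29 + 39 + 16 + 26 = 228.
The next draw is then forced to be green, giving 228 + 1 = 229.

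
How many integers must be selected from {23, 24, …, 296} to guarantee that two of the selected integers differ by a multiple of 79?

Group the integers by remainder mod 79; there are 79 residue classes, each nonempty in this range.
Choosing one from each class (79 integers) avoids any shared remainder.
One more choice must repeat a class, so two differ by a multiple of 79. Hence 79 + 1 = 80.

80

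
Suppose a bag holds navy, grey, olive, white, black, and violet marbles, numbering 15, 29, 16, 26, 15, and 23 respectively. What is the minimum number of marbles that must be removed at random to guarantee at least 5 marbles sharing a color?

The worst case takes 4 marbles of each color without reaching 5 of any: 6 × 4 = 24.
The next marble must bring some color to 5, so 24 + 1 = 25.

25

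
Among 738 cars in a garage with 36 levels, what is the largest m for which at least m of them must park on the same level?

If each of the 36 levels held at most 20, the total would be at most 36 × 20 = 720 < 738, a contradiction.
So at least one holds ⌈738/36⌉ = 21.

21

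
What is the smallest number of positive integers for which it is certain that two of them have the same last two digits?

101

There are 100 possible two-digit endings acting as pigeonholes.
With 100 positive integers we could place one in each, avoiding any repeat.
One more forces some class to hold 2, so 100 + 1 = 101.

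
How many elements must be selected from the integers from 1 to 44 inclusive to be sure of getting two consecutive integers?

23

Partition {1, …, 44} into 22 pairs: {1,2}, {3,4}, …, {43,44}.
Choosing 22 integers — say the 22 even numbers 2, 4, …, 44 — takes one from each pair and avoids the property.
Choosing 23 forces two into the same pair by pigeonhole, and those are consecutive. So 23.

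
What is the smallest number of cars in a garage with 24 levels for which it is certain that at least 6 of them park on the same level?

There are 24 levels acting as pigeonholes.
With 24 × 5 = 120 cars we could place exactly 5 in each, with no class reaching 6.
One more forces some class to hold 6, so 120 + 1 = 121.

121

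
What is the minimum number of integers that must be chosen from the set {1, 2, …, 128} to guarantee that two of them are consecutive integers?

Partition {1, …, 128} into 64 pairs: {1,2}, {3,4}, …, {127,128}.
Choosing 64 integers — say the 64 even numbers 2, 4, …, 128 — takes one from each pair and avoids the property.
Choosing 65 forces two into the same pair by pigeonhole, and those are consecutive. So 65.

65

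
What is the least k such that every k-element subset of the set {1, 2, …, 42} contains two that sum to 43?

Partition {1, …, 42} into 21 pairs: {1,42}, {2,41}, …, {21,22}.
Choosing 21 integers — say the integers 1 through 21 — takes one from each pair and avoids the property.
Choosing 22 forces two into the same pair by pigeonhole, and those sum to 43. So 22.

22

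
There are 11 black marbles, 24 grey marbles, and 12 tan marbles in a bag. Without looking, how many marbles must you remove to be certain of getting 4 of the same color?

10

The worst case takes 3 marbles of each color without reaching 4 of any: 3 × 3 = 9.
The next marble must bring some color to 4, so 9 + 1 = 10.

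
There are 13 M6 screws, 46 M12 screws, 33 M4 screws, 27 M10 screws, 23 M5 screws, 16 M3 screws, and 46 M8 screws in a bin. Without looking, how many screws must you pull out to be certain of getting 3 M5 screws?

The worst case draws every non-M5 screw first: 13 + 46 + 33 + 27 + 16 + 46 = 181.
The next 3 draws are then forced to be M5, giving 181 + 3 = 184.

184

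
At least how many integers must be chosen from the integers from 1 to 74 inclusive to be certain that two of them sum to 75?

Partition {1, …, 74} into 37 pairs: {1,74}, {2,73}, …, {37,38}.
Choosing 37 integers — say the integers 1 through 37 — takes one from each pair and avoids the property.
Choosing 38 forces two into the same pair by pigeonhole, and those sum to 75. So 38.

38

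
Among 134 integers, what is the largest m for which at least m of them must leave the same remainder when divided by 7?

20

If each of the 7 residue classes modulo 7 held at most 19, the total would be at most 7 × 19 = 133 < 134, a contradiction.
So at least one holds ⌈134/7⌉ = 20.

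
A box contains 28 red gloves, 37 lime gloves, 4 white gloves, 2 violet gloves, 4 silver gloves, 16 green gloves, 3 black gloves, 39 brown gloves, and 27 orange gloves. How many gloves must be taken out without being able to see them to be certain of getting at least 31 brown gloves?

152

To avoid brown gloves as long as possible, exhaust the other 8 colors first.
The worst case draws every non-brown glove first: 28 + 37 + 4 + 2 + 4 + 16 + 3 + 27 = 121.
The next 31 draws are then forced to be brown, giving 121 + 31 = 152.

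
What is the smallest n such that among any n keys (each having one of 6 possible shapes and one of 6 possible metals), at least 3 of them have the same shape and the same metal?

There are 6 × 6 = 36 (shape, metal) combinations acting as pigeonholes.
With 36 × 2 = 72 keys we could place exactly 2 in each, with no (shape, metal) pair reaching 3.
One more forces some (shape, metal) pair to hold 3, so 72 + 1 = 73.

73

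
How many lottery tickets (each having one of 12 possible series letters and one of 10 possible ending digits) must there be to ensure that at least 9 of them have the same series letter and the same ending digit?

There are 12 × 10 = 120 (series letter, ending digit) combinations acting as pigeonholes.
With 120 × 8 = 960 lottery tickets we could place exactly 8 in each, with no (series letter, ending digit) pair reaching 9.
One more forces some (series letter, ending digit) pair to hold 9, so 960 + 1 = 961.

961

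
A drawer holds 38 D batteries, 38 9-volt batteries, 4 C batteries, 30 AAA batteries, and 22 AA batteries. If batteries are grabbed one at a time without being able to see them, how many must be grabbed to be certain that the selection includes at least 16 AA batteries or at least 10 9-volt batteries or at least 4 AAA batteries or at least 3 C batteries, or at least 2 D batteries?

31

The worst case stops just short of every target: 1 D, 9 9-volt, 2 C, 3 AAA, 15 AA — 1 + 9 + 2 + 3 + 15 = 30 batteries.
One more battery must push some type to its target, so 30 + 1 = 31.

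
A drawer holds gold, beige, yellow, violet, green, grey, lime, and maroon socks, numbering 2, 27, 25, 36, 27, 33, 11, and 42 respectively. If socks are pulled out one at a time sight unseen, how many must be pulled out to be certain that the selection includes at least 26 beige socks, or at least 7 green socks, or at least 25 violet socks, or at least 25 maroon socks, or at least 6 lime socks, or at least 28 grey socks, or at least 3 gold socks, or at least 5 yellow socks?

118

The worst case stops just short of every target: 2 gold, 25 beige, 4 yellow, 24 violet, 6 green, 27 grey, 5 lime, 24 maroon — 2 + 25 + 4 + 24 + 6 + 27 + 5 + 24 = 117 socks.
One more sock must push some color to its target, so 117 + 1 = 118.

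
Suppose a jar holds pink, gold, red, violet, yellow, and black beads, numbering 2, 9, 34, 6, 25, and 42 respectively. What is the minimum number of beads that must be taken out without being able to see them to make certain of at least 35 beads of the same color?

In the worst case we take at most 34 of each color, but all 2 pink, all 9 gold, all 6 violet, and all 25 yellow (fewer than 34), giving 2 + 9 + 34 + 6 + 25 + 34 = 110.
One more bead then forces some color to 35, so 110 + 1 = 111.

111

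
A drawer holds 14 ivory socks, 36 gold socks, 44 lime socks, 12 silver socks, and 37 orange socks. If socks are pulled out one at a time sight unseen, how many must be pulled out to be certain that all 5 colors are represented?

The hardest color to obtain is silver: we could draw every other sock first — 143 − 12 = 131 socks — without a single silver one.
The next draw must be silver, so 131 + 1 = 132.

132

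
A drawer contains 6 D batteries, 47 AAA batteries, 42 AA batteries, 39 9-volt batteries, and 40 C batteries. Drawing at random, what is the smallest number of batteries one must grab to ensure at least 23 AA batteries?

155

The worst case draws every non-AA battery first: 6 + 47 + 39 + 40 = 132.
The next 23 draws are then forced to be AA, giving 132 + 23 = 155.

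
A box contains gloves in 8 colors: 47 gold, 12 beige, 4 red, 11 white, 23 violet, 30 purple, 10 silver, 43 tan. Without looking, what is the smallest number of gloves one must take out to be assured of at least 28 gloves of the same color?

142

In the worst case we take at most 27 of each color, but all 12 beige, all 4 red, all 11 white, all 23 violet, and all 10 silver (fewer than 27), giving 27 + 12 + 4 + 11 + 23 + 27 + 10 + 27 = 141.
One more glove then forces some color to 28, so 141 + 1 = 142.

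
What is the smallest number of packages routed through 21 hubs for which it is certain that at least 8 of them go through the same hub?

148

There are 21 hubs acting as pigeonholes.
With 21 × 7 = 147 packages we could place exactly 7 in each, with no class reaching 8.
One more forces some class to hold 8, so 147 + 1 = 148.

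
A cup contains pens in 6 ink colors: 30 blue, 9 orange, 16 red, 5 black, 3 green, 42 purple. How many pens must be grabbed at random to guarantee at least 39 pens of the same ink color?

102

In the worst case we take at most 38 of each ink color, but all 30 blue, all 9 orange, all 16 red, all 5 black, and all 3 green (fewer than 38), giving 30 + 9 + 16 + 5 + 3 + 38 = 101.
One more pen then forces some ink color to 39, so 101 + 1 = 102.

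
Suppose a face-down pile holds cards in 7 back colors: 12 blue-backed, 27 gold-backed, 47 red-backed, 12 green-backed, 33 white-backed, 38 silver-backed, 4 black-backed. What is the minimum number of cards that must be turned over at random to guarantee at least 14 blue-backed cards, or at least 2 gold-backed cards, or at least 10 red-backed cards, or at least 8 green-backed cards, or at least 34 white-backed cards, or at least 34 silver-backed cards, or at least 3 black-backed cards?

98

The worst case stops just short of every target: all 12 blue-backed, 1 gold-backed, 9 red-backed, 7 green-backed, 33 white-backed, 33 silver-backed, 2 black-backed — 12 + 1 + 9 + 7 + 33 + 33 + 2 = 97 cards.
One more card must push some back color to its target, so 97 + 1 = 98.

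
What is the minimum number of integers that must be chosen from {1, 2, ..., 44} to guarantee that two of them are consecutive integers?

Partition {1, …, 44} into 22 pairs: {1,2}, {3,4}, …, {43,44}.
Choosing 22 integers — say the 22 even numbers 2, 4, …, 44 — takes one from each pair and avoids the property.
Choosing 23 forces two into the same pair by pigeonhole, and those are consecutive. So 23.

23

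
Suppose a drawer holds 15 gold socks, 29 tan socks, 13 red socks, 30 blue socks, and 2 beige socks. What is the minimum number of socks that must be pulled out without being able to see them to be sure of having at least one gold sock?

75

To avoid gold socks as long as possible, exhaust the other 4 colors first.
The worst case draws every non-gold sock first: 29 + 13 + 30 + 2 = 74.
The next draw is then forced to be gold, giving 74 + 1 = 75.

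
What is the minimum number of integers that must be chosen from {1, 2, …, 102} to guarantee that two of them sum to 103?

Partition {1, …, 102} into 51 pairs: {1,102}, {2,101}, …, {51,52}.
Choosing 51 integers — say the integers 1 through 51 — takes one from each pair and avoids the property.
Choosing 52 forces two into the same pair by pigeonhole, and those sum to 103. So 52.

52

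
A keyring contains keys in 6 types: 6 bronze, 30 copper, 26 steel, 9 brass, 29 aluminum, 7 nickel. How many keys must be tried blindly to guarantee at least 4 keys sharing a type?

The worst case takes 3 keys of each type without reaching 4 of any: 6 × 3 = 18.
The next key must bring some type to 4, so 18 + 1 = 19.

19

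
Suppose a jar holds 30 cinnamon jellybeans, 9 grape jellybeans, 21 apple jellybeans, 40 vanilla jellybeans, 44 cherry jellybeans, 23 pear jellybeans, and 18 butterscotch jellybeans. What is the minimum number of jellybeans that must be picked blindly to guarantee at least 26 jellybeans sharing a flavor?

147

In the worst case we take at most 25 of each flavor, but all 9 grape, all 21 apple, all 23 pear, and all 18 butterscotch (fewer than 25), giving 25 + 9 + 21 + 25 + 25 + 23 + 18 = 146.
One more jellybean then forces some flavor to 26, so 146 + 1 = 147.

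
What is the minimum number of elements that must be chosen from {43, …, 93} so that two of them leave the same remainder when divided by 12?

13

Group the integers by remainder mod 12; there are 12 residue classes, each nonempty in this range.
Choosing one from each class (12 integers) avoids any shared remainder.
One more choice must repeat a class, so two differ by a multiple of 12. Hence 12 + 1 = 13.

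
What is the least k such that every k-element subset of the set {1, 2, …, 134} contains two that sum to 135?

Partition {1, …, 134} into 67 pairs: {1,134}, {2,133}, …, {67,68}.
Choosing 67 integers — say the integers 1 through 67 — takes one from each pair and avoids the property.
Choosing 68 forces two into the same pair by pigeonhole, and those sum to 135. So 68.

68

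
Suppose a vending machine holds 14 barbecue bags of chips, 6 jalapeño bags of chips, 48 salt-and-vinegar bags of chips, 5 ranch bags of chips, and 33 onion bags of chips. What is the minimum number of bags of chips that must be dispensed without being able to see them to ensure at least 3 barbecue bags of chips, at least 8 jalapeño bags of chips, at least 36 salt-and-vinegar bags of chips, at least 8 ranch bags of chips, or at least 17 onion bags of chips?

65

The worst case stops just short of every target: 2 barbecue, all 6 jalapeño, 35 salt-and-vinegar, all 5 ranch, 16 onion — 2 + 6 + 35 + 5 + 16 = 64 bags of chips.
One more bag of chips must push some flavor to its target, so 64 + 1 = 65.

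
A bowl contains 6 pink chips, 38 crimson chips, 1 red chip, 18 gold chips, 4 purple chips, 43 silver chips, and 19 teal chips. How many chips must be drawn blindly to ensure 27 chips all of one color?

101

In the worst case we take at most 26 of each color, but all 6 pink, all 1 red, all 18 gold, all 4 purple, and all 19 teal (fewer than 26), giving 6 + 26 + 1 + 18 + 4 + 26 + 19 = 100.
One more chip then forces some color to 27, so 100 + 1 = 101.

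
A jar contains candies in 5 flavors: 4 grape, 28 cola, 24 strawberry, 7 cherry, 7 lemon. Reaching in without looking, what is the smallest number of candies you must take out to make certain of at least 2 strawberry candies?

48

The worst case draws every non-strawberry candy first: 4 + 28 + 7 + 7 = 46.
The next 2 draws are then forced to be strawberry, giving 46 + 2 = 48.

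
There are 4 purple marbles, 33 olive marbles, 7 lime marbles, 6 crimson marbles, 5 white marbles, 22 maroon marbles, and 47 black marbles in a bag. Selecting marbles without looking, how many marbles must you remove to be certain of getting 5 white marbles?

The worst case draws every non-white marble first: 4 + 33 + 7 + 6 + 22 + 47 = 119.
The next 5 draws are then forced to be white, giving 119 + 5 = 124.

124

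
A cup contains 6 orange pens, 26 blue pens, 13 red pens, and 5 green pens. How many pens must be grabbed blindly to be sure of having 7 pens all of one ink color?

24

In the worst case we take at most 6 of each ink color, but all 5 green (fewer than 6), giving 6 + 6 + 6 + 5 = 23.
One more pen then forces some ink color to 7, so 23 + 1 = 24.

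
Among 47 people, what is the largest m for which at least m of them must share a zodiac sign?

4

There are 12 zodiac signs, which serve as the pigeonholes.
If each of the 12 zodiac signs held at most 3, the total would be at most 12 × 3 = 36 < 47, a contradiction.
So at least one holds ⌈47/12⌉ = 4.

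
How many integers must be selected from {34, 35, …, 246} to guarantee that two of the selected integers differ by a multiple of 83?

Group the integers by remainder mod 83; there are 83 residue classes, each nonempty in this range.
Choosing one from each class (83 integers) avoids any shared remainder.
One more choice must repeat a class, so two differ by a multiple of 83. Hence 83 + 1 = 84.

84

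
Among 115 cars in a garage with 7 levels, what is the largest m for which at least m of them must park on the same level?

The 115 cars fall into 7 levels.
If each of the 7 levels held at most 16, the total would be at most 7 × 16 = 112 < 115, a contradiction.
So at least one holds ⌈115/7⌉ = 17.

17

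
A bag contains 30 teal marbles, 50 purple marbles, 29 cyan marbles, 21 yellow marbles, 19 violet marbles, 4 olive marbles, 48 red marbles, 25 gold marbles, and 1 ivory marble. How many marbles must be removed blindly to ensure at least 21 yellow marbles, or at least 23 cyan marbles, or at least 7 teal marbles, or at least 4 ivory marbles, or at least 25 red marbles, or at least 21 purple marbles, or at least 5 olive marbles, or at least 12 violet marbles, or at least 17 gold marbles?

125

Each of the 9 colors has its own threshold; avoid all of them simultaneously.
The worst case stops just short of every target: 6 teal, 20 purple, 22 cyan, 20 yellow, 11 violet, 4 olive, 24 red, 16 gold, all 1 ivory — 6 + 20 + 22 + 20 + 11 + 4 + 24 + 16 + 1 = 124 marbles.
One more marble must push some color to its target, so 124 + 1 = 125.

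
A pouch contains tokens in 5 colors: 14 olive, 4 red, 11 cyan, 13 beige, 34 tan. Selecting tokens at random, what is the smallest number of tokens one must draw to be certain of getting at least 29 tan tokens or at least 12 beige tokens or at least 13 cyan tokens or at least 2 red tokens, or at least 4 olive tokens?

55

The worst case stops just short of every target: 3 olive, 1 red, all 11 cyan, 11 beige, 28 tan — 3 + 1 + 11 + 11 + 28 = 54 tokens.
One more token must push some color to its target, so 54 + 1 = 55.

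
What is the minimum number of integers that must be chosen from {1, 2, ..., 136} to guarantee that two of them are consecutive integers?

69

Partition {1, …, 136} into 68 pairs: {1,2}, {3,4}, …, {135,136}.
Choosing 68 integers — say the 68 even numbers 2, 4, …, 136 — takes one from each pair and avoids the property.
Choosing 69 forces two into the same pair by pigeonhole, and those are consecutive. So 69.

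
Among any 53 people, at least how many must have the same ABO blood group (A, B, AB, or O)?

The 53 people fall into 4 ABO blood groups.
If each of the 4 ABO blood groups held at most 13, the total would be at most 4 × 13 = 52 < 53, a contradiction.
So at least one holds ⌈53/4⌉ = 14.

14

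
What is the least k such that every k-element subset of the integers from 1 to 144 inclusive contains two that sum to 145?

73

Partition {1, …, 144} into 72 pairs: {1,144}, {2,143}, …, {72,73}.
Choosing 72 integers — say the integers 1 through 72 — takes one from each pair and avoids the property.
Choosing 73 forces two into the same pair by pigeonhole, and those sum to 145. So 73.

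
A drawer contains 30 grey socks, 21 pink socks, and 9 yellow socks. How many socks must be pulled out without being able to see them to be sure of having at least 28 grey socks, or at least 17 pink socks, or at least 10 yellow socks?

Each of the 3 colors has its own threshold; avoid all of them simultaneously.
The worst case stops just short of every target: 27 grey, 16 pink, 9 yellow — 27 + 16 + 9 = 52 socks.
One more sock must push some color to its target, so 52 + 1 = 53.

53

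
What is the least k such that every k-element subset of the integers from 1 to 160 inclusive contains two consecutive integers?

81

Partition {1, …, 160} into 80 pairs: {1,2}, {3,4}, …, {159,160}.
Choosing 80 integers — say the 80 even numbers 2, 4, …, 160 — takes one from each pair and avoids the property.
Choosing 81 forces two into the same pair by pigeonhole, and those are consecutive. So 81.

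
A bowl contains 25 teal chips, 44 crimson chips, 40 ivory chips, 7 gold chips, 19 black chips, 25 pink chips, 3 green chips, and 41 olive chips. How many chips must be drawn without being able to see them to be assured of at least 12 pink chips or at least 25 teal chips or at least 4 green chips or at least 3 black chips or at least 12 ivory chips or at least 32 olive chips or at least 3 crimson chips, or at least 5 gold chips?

Each of the 8 colors has its own threshold; avoid all of them simultaneously.
The worst case stops just short of every target: 24 teal, 2 crimson, 11 ivory, 4 gold, 2 black, 11 pink, 3 green, 31 olive — 24 + 2 + 11 + 4 + 2 + 11 + 3 + 31 = 88 chips.
One more chip must push some color to its target, so 88 + 1 = 89.

89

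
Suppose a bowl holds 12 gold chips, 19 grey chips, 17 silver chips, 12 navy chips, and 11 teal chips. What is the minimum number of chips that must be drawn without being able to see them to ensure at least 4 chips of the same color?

Treat the 5 colors as pigeonholes.
The worst case takes 3 chips of each color without reaching 4 of any: 5 × 3 = 15.
The next chip must bring some color to 4, so 15 + 1 = 16.

16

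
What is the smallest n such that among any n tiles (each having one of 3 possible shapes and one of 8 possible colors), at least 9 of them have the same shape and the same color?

There are 3 × 8 = 24 (shape, color) combinations acting as pigeonholes.
With 24 × 8 = 192 tiles we could place exactly 8 in each, with no (shape, color) pair reaching 9.
One more forces some (shape, color) pair to hold 9, so 192 + 1 = 193.

193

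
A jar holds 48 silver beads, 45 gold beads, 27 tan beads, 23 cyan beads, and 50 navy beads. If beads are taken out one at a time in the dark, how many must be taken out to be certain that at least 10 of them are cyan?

180

The worst case draws every non-cyan bead first: 48 + 45 + 27 + 50 = 170.
The next 10 draws are then forced to be cyan, giving 170 + 10 = 180.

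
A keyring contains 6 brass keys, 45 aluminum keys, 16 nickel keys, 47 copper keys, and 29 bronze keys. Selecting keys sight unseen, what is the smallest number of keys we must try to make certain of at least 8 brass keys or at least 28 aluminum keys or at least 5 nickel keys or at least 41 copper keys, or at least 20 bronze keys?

97

Each of the 5 types has its own threshold; avoid all of them simultaneously.
The worst case stops just short of every target: all 6 brass, 27 aluminum, 4 nickel, 40 copper, 19 bronze — 6 + 27 + 4 + 40 + 19 = 96 keys.
One more key must push some type to its target, so 96 + 1 = 97.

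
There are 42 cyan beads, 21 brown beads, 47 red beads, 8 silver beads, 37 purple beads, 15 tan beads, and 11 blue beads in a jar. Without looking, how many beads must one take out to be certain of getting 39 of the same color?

In the worst case we take at most 38 of each color, but all 21 brown, all 8 silver, all 37 purple, all 15 tan, and all 11 blue (fewer than 38), giving 38 + 21 + 38 + 8 + 37 + 15 + 11 = 168.
One more bead then forces some color to 39, so 168 + 1 = 169.

169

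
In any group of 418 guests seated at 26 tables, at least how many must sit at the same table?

17

If each of the 26 tables held at most 16, the total would be at most 26 × 16 = 416 < 418, a contradiction.
So at least one holds ⌈418/26⌉ = 17.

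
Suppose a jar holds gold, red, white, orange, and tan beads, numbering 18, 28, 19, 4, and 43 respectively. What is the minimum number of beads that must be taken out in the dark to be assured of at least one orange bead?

To avoid orange beads as long as possible, exhaust the other 4 colors first.
The worst case draws every non-orange bead first: 18 + 28 + 19 + 43 = 108.
The next draw is then forced to be orange, giving 108 + 1 = 109.

109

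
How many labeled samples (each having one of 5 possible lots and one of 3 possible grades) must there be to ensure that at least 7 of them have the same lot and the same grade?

91

There are 5 × 3 = 15 (lot, grade) combinations acting as pigeonholes.
With 15 × 6 = 90 labeled samples we could place exactly 6 in each, with no (lot, grade) pair reaching 7.
One more forces some (lot, grade) pair to hold 7, so 90 + 1 = 91.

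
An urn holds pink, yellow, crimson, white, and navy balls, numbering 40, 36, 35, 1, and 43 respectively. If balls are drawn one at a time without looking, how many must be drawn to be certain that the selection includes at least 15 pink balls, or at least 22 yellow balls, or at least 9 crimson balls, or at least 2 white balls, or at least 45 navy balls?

The worst case stops just short of every target: 14 pink, 21 yellow, 8 crimson, 1 white, all 43 navy — 14 + 21 + 8 + 1 + 43 = 87 balls.
One more ball must push some color to its target, so 87 + 1 = 88.

88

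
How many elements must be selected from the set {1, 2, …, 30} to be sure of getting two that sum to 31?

16

Partition {1, …, 30} into 15 pairs: {1,30}, {2,29}, …, {15,16}.
Choosing 15 integers — say the integers 1 through 15 — takes one from each pair and avoids the property.
Choosing 16 forces two into the same pair by pigeonhole, and those sum to 31. So 16.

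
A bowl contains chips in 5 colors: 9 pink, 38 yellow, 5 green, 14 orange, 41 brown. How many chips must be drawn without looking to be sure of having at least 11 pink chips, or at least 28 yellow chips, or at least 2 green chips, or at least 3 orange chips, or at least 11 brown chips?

Each of the 5 colors has its own threshold; avoid all of them simultaneously.
The worst case stops just short of every target: all 9 pink, 27 yellow, 1 green, 2 orange, 10 brown — 9 + 27 + 1 + 2 + 10 = 49 chips.
One more chip must push some color to its target, so 49 + 1 = 50.

50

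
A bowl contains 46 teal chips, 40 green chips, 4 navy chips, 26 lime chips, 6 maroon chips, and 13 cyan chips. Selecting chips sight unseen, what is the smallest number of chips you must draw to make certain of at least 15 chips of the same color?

66

Treat the 6 colors as pigeonholes.
In the worst case we take at most 14 of each color, but all 4 navy, all 6 maroon, and all 13 cyan (fewer than 14), giving 14 + 14 + 4 + 14 + 6 + 13 = 65.
One more chip then forces some color to 15, so 65 + 1 = 66.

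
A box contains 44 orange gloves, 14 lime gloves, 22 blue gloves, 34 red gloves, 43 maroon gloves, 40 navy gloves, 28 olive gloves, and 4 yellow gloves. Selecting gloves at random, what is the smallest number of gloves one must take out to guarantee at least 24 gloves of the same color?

156

Treat the 8 colors as pigeonholes.
In the worst case we take at most 23 of each color, but all 14 lime, all 22 blue, and all 4 yellow (fewer than 23), giving 23 + 14 + 22 + 23 + 23 + 23 + 23 + 4 = 155.
One more glove then forces some color to 24, so 155 + 1 = 156.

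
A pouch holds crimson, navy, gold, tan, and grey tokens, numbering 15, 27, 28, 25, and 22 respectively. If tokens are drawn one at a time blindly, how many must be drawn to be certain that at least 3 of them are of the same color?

The worst case takes 2 tokens of each color without reaching 3 of any: 5 × 2 = 10.
The next token must bring some color to 3, so 10 + 1 = 11.

11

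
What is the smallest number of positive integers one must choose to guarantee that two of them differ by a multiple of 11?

12

Use the pigeonhole principle on residue classes: two integers differ by a multiple of 11 exactly when they share a remainder mod 11.
There are 11 residue classes mod 11, so 11 integers can all lie in distinct classes.
One more integer must repeat a residue, giving a difference divisible by 11. So n = 11 + 1 = 12.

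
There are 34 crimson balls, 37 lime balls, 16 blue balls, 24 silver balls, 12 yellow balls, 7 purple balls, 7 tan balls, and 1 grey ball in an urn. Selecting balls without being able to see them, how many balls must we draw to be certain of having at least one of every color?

138

The hardest color to obtain is grey: we could draw every other ball first — 138 − 1 = 137 balls — without a single grey one.
The next draw must be grey, so 137 + 1 = 138.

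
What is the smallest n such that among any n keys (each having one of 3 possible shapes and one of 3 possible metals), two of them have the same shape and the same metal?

10

There are 3 × 3 = 9 (shape, metal) combinations acting as pigeonholes.
With 9 keys we could place one in each, avoiding any repeat.
One more forces some (shape, metal) pair to hold 2, so 9 + 1 = 10.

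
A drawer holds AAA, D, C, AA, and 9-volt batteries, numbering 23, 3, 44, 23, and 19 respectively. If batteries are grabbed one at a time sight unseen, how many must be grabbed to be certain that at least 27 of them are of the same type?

95

In the worst case we take at most 26 of each type, but all 23 AAA, all 3 D, all 23 AA, and all 19 9-volt (fewer than 26), giving 23 + 3 + 26 + 23 + 19 = 94.
One more battery then forces some type to 27, so 94 + 1 = 95.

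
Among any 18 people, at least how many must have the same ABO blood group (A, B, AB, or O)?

5

The 18 people fall into 4 ABO blood groups.
If each of the 4 ABO blood groups held at most 4, the total would be at most 4 × 4 = 16 < 18, a contradiction.
So at least one holds ⌈18/4⌉ = 5.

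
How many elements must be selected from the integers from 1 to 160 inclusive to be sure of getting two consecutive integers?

81

Partition {1, …, 160} into 80 pairs: {1,2}, {3,4}, …, {159,160}.
Choosing 80 integers — say the 80 even numbers 2, 4, …, 160 — takes one from each pair and avoids the property.
Choosing 81 forces two into the same pair by pigeonhole, and those are consecutive. So 81.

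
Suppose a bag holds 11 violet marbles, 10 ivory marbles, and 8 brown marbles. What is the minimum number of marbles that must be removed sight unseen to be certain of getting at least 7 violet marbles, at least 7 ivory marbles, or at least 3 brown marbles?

The worst case stops just short of every target: 6 violet, 6 ivory, 2 brown — 6 + 6 + 2 = 14 marbles.
One more marble must push some color to its target, so 14 + 1 = 15.

15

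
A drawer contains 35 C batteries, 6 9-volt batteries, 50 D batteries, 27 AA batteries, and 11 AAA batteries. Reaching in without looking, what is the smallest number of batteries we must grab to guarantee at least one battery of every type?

The hardest type to obtain is 9-volt: we could draw every other battery first — 129 − 6 = 123 batteries — without a single 9-volt one.
The next draw must be 9-volt, so 123 + 1 = 124.

124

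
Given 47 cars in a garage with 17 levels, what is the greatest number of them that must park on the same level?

The 47 cars fall into 17 levels.
If each of the 17 levels held at most 2, the total would be at most 17 × 2 = 34 < 47, a contradiction.
So at least one holds ⌈47/17⌉ = 3.

3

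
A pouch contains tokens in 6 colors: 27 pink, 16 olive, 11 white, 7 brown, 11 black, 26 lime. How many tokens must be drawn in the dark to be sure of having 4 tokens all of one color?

19

Treat the 6 colors as pigeonholes.
The worst case takes 3 tokens of each color without reaching 4 of any: 6 × 3 = 18.
The next token must bring some color to 4, so 18 + 1 = 19.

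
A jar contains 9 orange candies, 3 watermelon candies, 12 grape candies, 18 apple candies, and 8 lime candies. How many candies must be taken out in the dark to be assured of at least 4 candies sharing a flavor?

16

The worst case takes 3 candies of each flavor without reaching 4 of any: 5 × 3 = 15.
The next candy must bring some flavor to 4, so 15 + 1 = 16.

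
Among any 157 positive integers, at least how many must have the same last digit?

There are 10 possible last digits, which serve as the pigeonholes.
If each of the 10 possible last digits held at most 15, the total would be at most 10 × 15 = 150 < 157, a contradiction.
So at least one holds ⌈157/10⌉ = 16.

16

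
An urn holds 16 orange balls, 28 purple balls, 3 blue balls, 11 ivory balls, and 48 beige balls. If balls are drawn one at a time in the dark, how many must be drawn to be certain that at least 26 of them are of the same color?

In the worst case we take at most 25 of each color, but all 16 orange, all 3 blue, and all 11 ivory (fewer than 25), giving 16 + 25 + 3 + 11 + 25 = 80.
One more ball then forces some color to 26, so 80 + 1 = 81.

81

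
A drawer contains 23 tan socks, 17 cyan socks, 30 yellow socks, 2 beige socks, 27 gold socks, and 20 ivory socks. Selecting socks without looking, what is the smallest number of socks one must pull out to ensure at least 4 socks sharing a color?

Treat the 6 colors as pigeonholes.
In the worst case we take at most 3 of each color, but all 2 beige (fewer than 3), giving 3 + 3 + 3 + 2 + 3 + 3 = 17.
One more sock then forces some color to 4, so 17 + 1 = 18.

18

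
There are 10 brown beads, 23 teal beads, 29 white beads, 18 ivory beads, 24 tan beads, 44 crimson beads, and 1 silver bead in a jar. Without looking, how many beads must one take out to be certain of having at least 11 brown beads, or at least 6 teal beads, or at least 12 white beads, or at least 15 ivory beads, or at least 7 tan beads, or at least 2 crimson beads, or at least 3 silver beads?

49

The worst case stops just short of every target: 10 brown, 5 teal, 11 white, 14 ivory, 6 tan, 1 crimson, all 1 silver — 10 + 5 + 11 + 14 + 6 + 1 + 1 = 48 beads.
One more bead must push some color to its target, so 48 + 1 = 49.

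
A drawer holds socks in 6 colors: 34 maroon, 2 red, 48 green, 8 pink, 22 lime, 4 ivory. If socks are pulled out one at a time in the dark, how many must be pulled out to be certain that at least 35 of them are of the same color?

105

In the worst case we take at most 34 of each color, but all 2 red, all 8 pink, all 22 lime, and all 4 ivory (fewer than 34), giving 34 + 2 + 34 + 8 + 22 + 4 = 104.
One more sock then forces some color to 35, so 104 + 1 = 105.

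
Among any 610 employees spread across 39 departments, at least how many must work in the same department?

The 610 employees fall into 39 departments.
If each of the 39 departments held at most 15, the total would be at most 39 × 15 = 585 < 610, a contradiction.
So at least one holds ⌈610/39⌉ = 16.

16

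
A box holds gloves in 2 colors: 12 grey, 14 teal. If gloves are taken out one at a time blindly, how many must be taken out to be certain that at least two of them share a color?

The worst case takes 1 glove of each color without reaching 2 of any: 2 × 1 = 2.
The next glove must bring some color to 2, so 2 + 1 = 3.

3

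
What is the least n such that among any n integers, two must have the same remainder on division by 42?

43

Two integers differ by a multiple of 42 exactly when they share a remainder mod 42.
There are 42 residue classes mod 42, so 42 integers can all lie in distinct classes.
One more integer must repeat a residue, giving a difference divisible by 42. So n = 42 + 1 = 43.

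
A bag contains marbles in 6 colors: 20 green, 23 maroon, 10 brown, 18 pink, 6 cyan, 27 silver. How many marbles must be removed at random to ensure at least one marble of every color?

99

The hardest color to obtain is cyan: we could draw every other marble first — 104 − 6 = 98 marbles — without a single cyan one.
The next draw must be cyan, so 98 + 1 = 99.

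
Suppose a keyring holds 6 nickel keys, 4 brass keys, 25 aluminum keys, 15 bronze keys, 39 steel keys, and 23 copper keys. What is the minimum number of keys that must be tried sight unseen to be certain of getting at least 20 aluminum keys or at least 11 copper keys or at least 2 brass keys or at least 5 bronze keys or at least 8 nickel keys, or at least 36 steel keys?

The worst case stops just short of every target: all 6 nickel, 1 brass, 19 aluminum, 4 bronze, 35 steel, 10 copper — 6 + 1 + 19 + 4 + 35 + 10 = 75 keys.
One more key must push some type to its target, so 75 + 1 = 76.

76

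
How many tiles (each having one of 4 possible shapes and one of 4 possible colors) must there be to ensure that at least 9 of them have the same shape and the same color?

There are 4 × 4 = 16 (shape, color) combinations acting as pigeonholes.
With 16 × 8 = 128 tiles we could place exactly 8 in each, with no (shape, color) pair reaching 9.
One more forces some (shape, color) pair to hold 9, so 128 + 1 = 129.

129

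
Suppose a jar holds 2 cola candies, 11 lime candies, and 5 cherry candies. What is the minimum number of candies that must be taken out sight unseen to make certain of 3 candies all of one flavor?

7

The worst case takes 2 candies of each flavor without reaching 3 of any: 3 × 2 = 6.
The next candy must bring some flavor to 3, so 6 + 1 = 7.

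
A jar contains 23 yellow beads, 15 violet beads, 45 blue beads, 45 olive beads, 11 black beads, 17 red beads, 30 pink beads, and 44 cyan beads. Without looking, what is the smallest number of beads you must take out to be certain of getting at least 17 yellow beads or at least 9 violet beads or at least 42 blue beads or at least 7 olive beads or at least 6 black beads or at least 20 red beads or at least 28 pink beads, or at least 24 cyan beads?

144

The worst case stops just short of every target: 16 yellow, 8 violet, 41 blue, 6 olive, 5 black, all 17 red, 27 pink, 23 cyan — 16 + 8 + 41 + 6 + 5 + 17 + 27 + 23 = 143 beads.
One more bead must push some color to its target, so 143 + 1 = 144.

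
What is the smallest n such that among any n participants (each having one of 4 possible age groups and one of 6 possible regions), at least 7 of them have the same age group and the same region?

There are 4 × 6 = 24 (age group, region) combinations acting as pigeonholes.
With 24 × 6 = 144 participants we could place exactly 6 in each, with no (age group, region) pair reaching 7.
One more forces some (age group, region) pair to hold 7, so 144 + 1 = 145.

145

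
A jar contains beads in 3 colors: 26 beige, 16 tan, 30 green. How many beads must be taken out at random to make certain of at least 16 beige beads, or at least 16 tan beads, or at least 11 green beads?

41

Each of the 3 colors has its own threshold; avoid all of them simultaneously.
The worst case stops just short of every target: 15 beige, 15 tan, 10 green — 15 + 15 + 10 = 40 beads.
One more bead must push some color to its target, so 40 + 1 = 41.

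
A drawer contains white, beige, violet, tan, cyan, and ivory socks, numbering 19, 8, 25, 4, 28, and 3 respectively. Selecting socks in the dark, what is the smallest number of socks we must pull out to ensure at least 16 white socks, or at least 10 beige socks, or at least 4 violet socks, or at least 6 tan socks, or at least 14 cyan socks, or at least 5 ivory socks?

The worst case stops just short of every target: 15 white, all 8 beige, 3 violet, all 4 tan, 13 cyan, all 3 ivory — 15 + 8 + 3 + 4 + 13 + 3 = 46 socks.
One more sock must push some color to its target, so 46 + 1 = 47.

47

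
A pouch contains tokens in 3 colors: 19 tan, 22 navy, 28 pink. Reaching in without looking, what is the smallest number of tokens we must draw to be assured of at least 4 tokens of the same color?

The worst case takes 3 tokens of each color without reaching 4 of any: 3 × 3 = 9.
The next token must bring some color to 4, so 9 + 1 = 10.

10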